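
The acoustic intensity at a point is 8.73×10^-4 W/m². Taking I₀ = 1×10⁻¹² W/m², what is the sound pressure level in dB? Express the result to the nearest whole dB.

89 dB

Dividing by I₀ shifts the exponent by 12: I/I₀ = 8.73×10^8.
L = 10·(0.9410 + 8) = 89.41 dB.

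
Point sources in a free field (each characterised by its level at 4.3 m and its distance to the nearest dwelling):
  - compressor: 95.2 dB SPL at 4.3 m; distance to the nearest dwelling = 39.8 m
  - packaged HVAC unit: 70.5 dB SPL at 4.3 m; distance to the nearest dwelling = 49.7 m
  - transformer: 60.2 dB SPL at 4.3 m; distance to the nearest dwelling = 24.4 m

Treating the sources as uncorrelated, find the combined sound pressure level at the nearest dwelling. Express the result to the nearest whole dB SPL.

First find each source's level at the receiver (point-source: −20·log₁₀(r/r_ref)), then combine on an intensity basis.
compressor: 95.2 − 20·log₁₀(39.8/4.3) = 95.2 − 19.33 = 75.87 dB SPL.
packaged HVAC unit: 70.5 − 20·log₁₀(49.7/4.3) = 70.5 − 21.26 = 49.24 dB SPL.
transformer: 60.2 − 20·log₁₀(24.4/4.3) = 60.2 − 15.08 = 45.12 dB SPL.
Σ 10^(L/10) = 3.877e+07 → L_total = 10·log₁₀(3.877e+07) = 75.88 dB SPL.

76 dB SPL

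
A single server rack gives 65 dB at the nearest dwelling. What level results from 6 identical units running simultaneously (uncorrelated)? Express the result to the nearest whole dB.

L_total = L₁ + 10·log₁₀ N for N identical incoherent sources.
L_total = 65 + 10·log₁₀(6) = 65 + 7.782 = 72.78 dB.

73 dB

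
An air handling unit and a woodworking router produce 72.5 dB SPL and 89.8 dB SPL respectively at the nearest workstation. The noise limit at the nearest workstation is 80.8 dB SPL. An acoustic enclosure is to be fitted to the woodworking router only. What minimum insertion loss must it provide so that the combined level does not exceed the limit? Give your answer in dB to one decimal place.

Fixed contribution from the other source: Σ 10^(L/10) = 10^(72.5/10) = 1.778e+07 (72.50 dB SPL).
To meet 80.8 dB SPL overall, the treated woodworking router may contribute at most 10^(80.8/10) − 1.778e+07 = 1.024e+08, i.e. 80.10 dB SPL.
So the woodworking router must be reduced from 89.8 to 80.10 dB SPL: IL = 9.70 dB.

9.7 dB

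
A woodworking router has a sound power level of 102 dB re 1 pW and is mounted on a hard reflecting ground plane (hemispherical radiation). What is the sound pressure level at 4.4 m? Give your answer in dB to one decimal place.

L_p = L_w − 10·log₁₀(2π·r²) with r = 4.4 m.
2π·r² = 121.6 m², 10·log₁₀ of that is 20.851 dB.
L_p = 102 − 20.851 = 81.15 dB.

81.1 dB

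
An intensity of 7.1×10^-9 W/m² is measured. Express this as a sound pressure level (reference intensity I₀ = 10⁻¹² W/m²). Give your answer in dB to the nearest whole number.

39 dB

I/I₀ = 7.1×10^-9/10⁻¹² = 7.1×10^3, and L = 10·log₁₀(I/I₀).
L = 10·(0.8513 + 3) = 38.51 dB.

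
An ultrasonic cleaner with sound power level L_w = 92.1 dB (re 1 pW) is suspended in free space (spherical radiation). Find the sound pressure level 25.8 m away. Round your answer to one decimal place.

Free-field spherical radiation: L_p = L_w − 10·log₁₀(4π·r²), r = 25.8 m.
4π·r² = 8365 m², 10·log₁₀ of that is 39.224 dB.
L_p = 92.1 − 39.224 = 52.88 dB.

52.9 dB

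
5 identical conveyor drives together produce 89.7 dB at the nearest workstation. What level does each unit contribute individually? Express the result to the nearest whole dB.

83 dB

5 equal contributions raise the level by 10·log₁₀ 5 = 6.990 dB, so each unit alone gives 89.7 − 6.990.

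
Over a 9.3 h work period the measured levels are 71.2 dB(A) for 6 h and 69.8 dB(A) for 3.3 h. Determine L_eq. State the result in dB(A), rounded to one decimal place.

L_eq = 10·log₁₀[(1/T)·Σ tᵢ·10^(Lᵢ/10)] with T = 9.3 h.
Σ tᵢ·10^(Lᵢ/10) = 6·10^(71.2/10) + 3.3·10^(69.8/10) = 1.106e+08.
L_eq = 10·log₁₀(1.106e+08/9.3) = 70.75 dB(A).

70.8 dB(A)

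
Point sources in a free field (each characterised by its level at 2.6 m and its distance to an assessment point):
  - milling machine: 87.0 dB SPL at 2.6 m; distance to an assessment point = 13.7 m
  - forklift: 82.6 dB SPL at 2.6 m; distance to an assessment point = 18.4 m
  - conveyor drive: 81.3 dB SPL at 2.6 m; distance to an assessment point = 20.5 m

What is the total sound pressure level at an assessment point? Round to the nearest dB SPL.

74 dB SPL

Apply inverse-square spreading to bring every level to the receiver, then sum 10^(L/10).
milling machine: 87.0 − 20·log₁₀(13.7/2.6) = 87.0 − 14.43 = 72.57 dB SPL.
forklift: 82.6 − 20·log₁₀(18.4/2.6) = 82.6 − 17.00 = 65.60 dB SPL.
conveyor drive: 81.3 − 20·log₁₀(20.5/2.6) = 81.3 − 17.94 = 63.36 dB SPL.
Σ 10^(L/10) = 2.385e+07 → L_total = 10·log₁₀(2.385e+07) = 73.78 dB SPL.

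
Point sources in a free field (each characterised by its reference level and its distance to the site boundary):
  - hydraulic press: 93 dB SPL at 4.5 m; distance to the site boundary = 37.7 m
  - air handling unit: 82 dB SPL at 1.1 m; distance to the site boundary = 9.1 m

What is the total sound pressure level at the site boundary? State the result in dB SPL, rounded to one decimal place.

74.9 dB SPL

Propagate each source to the receiver with L = L_ref − 20·log₁₀(r/r_ref), then add intensities.
hydraulic press: 93 − 20·log₁₀(37.7/4.5) = 93 − 18.46 = 74.54 dB SPL.
air handling unit: 82 − 20·log₁₀(9.1/1.1) = 82 − 18.35 = 63.65 dB SPL.
Σ 10^(L/10) = 3.074e+07 → L_total = 10·log₁₀(3.074e+07) = 74.88 dB SPL.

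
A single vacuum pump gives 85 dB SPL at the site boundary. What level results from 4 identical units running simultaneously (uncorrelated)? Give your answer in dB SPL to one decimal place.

N identical incoherent sources raise the level by 10·log₁₀ N.
L_total = 85 + 10·log₁₀(4) = 85 + 6.021 = 91.02 dB SPL.

91.0 dB SPL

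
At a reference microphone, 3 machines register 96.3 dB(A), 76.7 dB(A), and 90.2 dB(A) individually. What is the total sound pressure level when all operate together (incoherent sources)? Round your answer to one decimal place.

For uncorrelated sources the intensities add, so convert each level to linear form, sum, and take 10·log₁₀ of the total.
Σ 10^(L/10) = 10^(96.3/10) + 10^(76.7/10) + 10^(90.2/10) = 5.360e+09.
L_total = 10·log₁₀(5.360e+09) = 97.29 dB(A).

97.3 dB(A)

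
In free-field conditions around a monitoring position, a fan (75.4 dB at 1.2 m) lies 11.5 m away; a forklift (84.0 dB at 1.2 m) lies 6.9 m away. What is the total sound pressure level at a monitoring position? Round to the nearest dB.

Apply inverse-square spreading to bring every level to the receiver, then sum 10^(L/10).
fan: 75.4 − 20·log₁₀(11.5/1.2) = 75.4 − 19.63 = 55.77 dB.
forklift: 84.0 − 20·log₁₀(6.9/1.2) = 84.0 − 15.19 = 68.81 dB.
Σ 10^(L/10) = 7.975e+06 → L_total = 10·log₁₀(7.975e+06) = 69.02 dB.

69 dB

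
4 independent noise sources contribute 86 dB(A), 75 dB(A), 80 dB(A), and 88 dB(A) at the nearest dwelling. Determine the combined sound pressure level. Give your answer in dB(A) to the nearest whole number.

For uncorrelated sources the intensities add, so convert each level to linear form, sum, and take 10·log₁₀ of the total.
Σ 10^(L/10) = 10^(86/10) + 10^(75/10) + 10^(80/10) + 10^(88/10) = 1.161e+09.
L_total = 10·log₁₀(1.161e+09) = 90.65 dB(A).

91 dB(A)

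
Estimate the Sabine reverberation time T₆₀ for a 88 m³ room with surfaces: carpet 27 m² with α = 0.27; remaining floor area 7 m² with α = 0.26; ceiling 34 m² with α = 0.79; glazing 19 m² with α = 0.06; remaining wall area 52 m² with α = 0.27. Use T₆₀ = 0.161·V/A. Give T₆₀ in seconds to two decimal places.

0.28 s

Summing Sᵢαᵢ: 27·0.27 + 7·0.26 + 34·0.79 + 19·0.06 + 52·0.27 = 51.15 m².
T₆₀ = 0.161 × 88 / 51.15 = 0.277 s.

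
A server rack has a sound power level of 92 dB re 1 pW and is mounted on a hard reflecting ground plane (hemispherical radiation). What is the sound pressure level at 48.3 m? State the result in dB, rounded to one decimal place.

L_p = L_w − 10·log₁₀(2π·r²) with r = 48.3 m.
2π·r² = 1.466e+04 m², 10·log₁₀ of that is 41.661 dB.
L_p = 92 − 41.661 = 50.34 dB.

50.3 dB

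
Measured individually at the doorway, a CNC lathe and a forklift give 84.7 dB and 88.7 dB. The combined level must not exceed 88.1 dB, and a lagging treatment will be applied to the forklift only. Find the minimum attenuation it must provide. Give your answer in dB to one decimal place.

Fixed contribution from the other source: Σ 10^(L/10) = 10^(84.7/10) = 2.951e+08 (84.70 dB).
The limit corresponds to 10^(88.1/10) = 6.457e+08; subtracting the fixed part leaves 3.505e+08 for the forklift, i.e. 85.45 dB.
Required insertion loss = 88.7 − 85.45 = 3.25 dB.

3.3 dB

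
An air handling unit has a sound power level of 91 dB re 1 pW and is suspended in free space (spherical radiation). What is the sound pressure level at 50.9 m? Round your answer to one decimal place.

45.9 dB

The power spreads over a sphere of area 4π·r², so L_p = L_w − 10·log₁₀(4π·r²).
4π·r² = 3.256e+04 m², 10·log₁₀ of that is 45.126 dB.
L_p = 91 − 45.126 = 45.87 dB.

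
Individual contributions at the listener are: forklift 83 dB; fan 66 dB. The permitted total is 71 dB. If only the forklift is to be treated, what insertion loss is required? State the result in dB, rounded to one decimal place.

Everything except the forklift sums to 10^(66/10) = 3.981e+06 in linear terms, 66.00 dB.
The limit corresponds to 10^(71/10) = 1.259e+07; subtracting the fixed part leaves 8.608e+06 for the forklift, i.e. 69.35 dB.
Required insertion loss = 83 − 69.35 = 13.65 dB.

13.7 dB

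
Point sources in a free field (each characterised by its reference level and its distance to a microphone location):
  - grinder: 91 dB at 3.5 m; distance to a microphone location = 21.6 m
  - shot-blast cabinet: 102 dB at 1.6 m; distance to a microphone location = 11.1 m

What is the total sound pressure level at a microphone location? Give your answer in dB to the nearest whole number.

First find each source's level at the receiver (point-source: −20·log₁₀(r/r_ref)), then combine on an intensity basis.
grinder: 91 − 20·log₁₀(21.6/3.5) = 91 − 15.81 = 75.19 dB.
shot-blast cabinet: 102 − 20·log₁₀(11.1/1.6) = 102 − 16.82 = 85.18 dB.
Σ 10^(L/10) = 3.624e+08 → L_total = 10·log₁₀(3.624e+08) = 85.59 dB.

86 dB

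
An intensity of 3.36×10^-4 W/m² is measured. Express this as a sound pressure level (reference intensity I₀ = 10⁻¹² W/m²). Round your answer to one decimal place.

85.3 dB

I/I₀ = 3.36×10^-4/10⁻¹² = 3.36×10^8, and L = 10·log₁₀(I/I₀).
L = 10·(0.5263 + 8) = 85.26 dB.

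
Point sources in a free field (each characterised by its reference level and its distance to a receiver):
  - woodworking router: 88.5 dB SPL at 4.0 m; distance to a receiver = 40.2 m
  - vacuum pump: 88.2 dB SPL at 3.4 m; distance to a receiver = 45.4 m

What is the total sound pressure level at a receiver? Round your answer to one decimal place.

70.3 dB SPL

Apply inverse-square spreading to bring every level to the receiver, then sum 10^(L/10).
woodworking router: 88.5 − 20·log₁₀(40.2/4.0) = 88.5 − 20.04 = 68.46 dB SPL.
vacuum pump: 88.2 − 20·log₁₀(45.4/3.4) = 88.2 − 22.51 = 65.69 dB SPL.
Σ 10^(L/10) = 1.071e+07 → L_total = 10·log₁₀(1.071e+07) = 70.30 dB SPL.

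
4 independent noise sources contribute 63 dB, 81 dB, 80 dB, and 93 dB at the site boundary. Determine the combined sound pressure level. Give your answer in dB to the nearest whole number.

Incoherent sources combine by intensity addition: L_total = 10·log₁₀(Σ 10^(L_i/10)).
Σ 10^(L/10) = 10^(63/10) + 10^(81/10) + 10^(80/10) + 10^(93/10) = 2.223e+09.
L_total = 10·log₁₀(2.223e+09) = 93.47 dB.

93 dB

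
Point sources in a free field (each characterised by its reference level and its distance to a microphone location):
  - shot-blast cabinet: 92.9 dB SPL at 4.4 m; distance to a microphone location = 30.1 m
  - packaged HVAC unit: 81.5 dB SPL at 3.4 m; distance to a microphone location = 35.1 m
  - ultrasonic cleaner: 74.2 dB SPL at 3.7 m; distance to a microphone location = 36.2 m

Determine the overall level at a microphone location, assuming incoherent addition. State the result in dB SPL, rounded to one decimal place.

76.4 dB SPL

First find each source's level at the receiver (point-source: −20·log₁₀(r/r_ref)), then combine on an intensity basis.
shot-blast cabinet: 92.9 − 20·log₁₀(30.1/4.4) = 92.9 − 16.70 = 76.20 dB SPL.
packaged HVAC unit: 81.5 − 20·log₁₀(35.1/3.4) = 81.5 − 20.28 = 61.22 dB SPL.
ultrasonic cleaner: 74.2 − 20·log₁₀(36.2/3.7) = 74.2 − 19.81 = 54.39 dB SPL.
Σ 10^(L/10) = 4.327e+07 → L_total = 10·log₁₀(4.327e+07) = 76.36 dB SPL.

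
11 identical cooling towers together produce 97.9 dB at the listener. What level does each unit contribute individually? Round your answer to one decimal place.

11 equal contributions raise the level by 10·log₁₀ 11 = 10.414 dB, so each unit alone gives 97.9 − 10.414.

87.5 dB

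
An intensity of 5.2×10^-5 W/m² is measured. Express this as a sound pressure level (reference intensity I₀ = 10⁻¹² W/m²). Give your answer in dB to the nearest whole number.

I/I₀ = 5.2×10^-5/10⁻¹² = 5.2×10^7, and L = 10·log₁₀(I/I₀).
L = 10·(0.7160 + 7) = 77.16 dB.

77 dB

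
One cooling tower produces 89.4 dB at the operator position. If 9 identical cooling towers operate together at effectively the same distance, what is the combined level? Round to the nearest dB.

99 dB

With 9 equal, uncorrelated contributions the intensity is 9× that of one unit, giving a rise of 10·log₁₀ 9.
L_total = 89.4 + 10·log₁₀(9) = 89.4 + 9.542 = 98.94 dB.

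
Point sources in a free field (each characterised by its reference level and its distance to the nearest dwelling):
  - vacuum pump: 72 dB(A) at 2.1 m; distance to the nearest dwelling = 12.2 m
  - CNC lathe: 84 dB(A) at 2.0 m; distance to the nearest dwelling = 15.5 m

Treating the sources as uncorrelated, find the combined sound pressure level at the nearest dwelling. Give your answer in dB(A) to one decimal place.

Propagate each source to the receiver with L = L_ref − 20·log₁₀(r/r_ref), then add intensities.
vacuum pump: 72 − 20·log₁₀(12.2/2.1) = 72 − 15.28 = 56.72 dB(A).
CNC lathe: 84 − 20·log₁₀(15.5/2.0) = 84 − 17.79 = 66.21 dB(A).
Σ 10^(L/10) = 4.652e+06 → L_total = 10·log₁₀(4.652e+06) = 66.68 dB(A).

66.7 dB(A)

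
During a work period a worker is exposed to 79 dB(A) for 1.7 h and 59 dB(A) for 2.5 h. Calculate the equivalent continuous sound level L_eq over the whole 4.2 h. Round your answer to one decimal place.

The energy average is taken in the linear domain: L_eq = 10·log₁₀[(Σ tᵢ·10^(Lᵢ/10))/T], T = 4.2 h.
Σ tᵢ·10^(Lᵢ/10) = 1.7·10^(79/10) + 2.5·10^(59/10) = 1.370e+08.
L_eq = 10·log₁₀(1.370e+08/4.2) = 75.14 dB(A).

75.1 dB(A)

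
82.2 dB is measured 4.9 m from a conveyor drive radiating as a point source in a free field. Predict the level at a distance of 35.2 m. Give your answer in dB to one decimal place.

Spherical spreading from a point source gives a 20·log₁₀(r₂/r₁) drop.
L₂ = 82.2 − 20·log₁₀(35.2/4.9) = 82.2 − 17.127 = 65.07 dB.

65.1 dB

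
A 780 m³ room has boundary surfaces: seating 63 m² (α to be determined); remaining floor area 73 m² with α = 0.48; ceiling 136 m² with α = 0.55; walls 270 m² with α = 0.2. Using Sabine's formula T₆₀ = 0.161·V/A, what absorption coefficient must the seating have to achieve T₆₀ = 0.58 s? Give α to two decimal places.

Required total absorption A = 0.161·780/0.58 = 216.52 m².
Absorption from the other surfaces = 73·0.48 + 136·0.55 + 270·0.2 = 163.84 m², so the seating must supply 52.68 m² over 63 m².
α = 52.68/63 = 0.836.

0.84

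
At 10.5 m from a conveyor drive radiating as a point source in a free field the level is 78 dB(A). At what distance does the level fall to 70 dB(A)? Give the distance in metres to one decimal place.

26.4 m

The 8.0 dB drop corresponds to a distance ratio of 10^(8.0/20) for a point source.
r₂ = 10.5·10^((78−70)/20) = 10.5·10^(8.0/20) = 26.37 m.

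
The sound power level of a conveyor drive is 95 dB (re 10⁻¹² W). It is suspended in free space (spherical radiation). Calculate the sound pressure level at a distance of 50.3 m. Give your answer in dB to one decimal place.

The power spreads over a sphere of area 4π·r², so L_p = L_w − 10·log₁₀(4π·r²).
4π·r² = 3.179e+04 m², 10·log₁₀ of that is 45.023 dB.
L_p = 95 − 45.023 = 49.98 dB.

50.0 dB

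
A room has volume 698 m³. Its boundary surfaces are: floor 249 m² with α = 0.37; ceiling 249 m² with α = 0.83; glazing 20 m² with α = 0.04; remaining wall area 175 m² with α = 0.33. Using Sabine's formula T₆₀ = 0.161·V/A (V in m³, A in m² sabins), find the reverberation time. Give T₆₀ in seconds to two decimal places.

0.31 s

Summing Sᵢαᵢ: 249·0.37 + 249·0.83 + 20·0.04 + 175·0.33 = 357.35 m².
T₆₀ = 0.161·V/A = 0.161·698/357.35 = 0.314 s.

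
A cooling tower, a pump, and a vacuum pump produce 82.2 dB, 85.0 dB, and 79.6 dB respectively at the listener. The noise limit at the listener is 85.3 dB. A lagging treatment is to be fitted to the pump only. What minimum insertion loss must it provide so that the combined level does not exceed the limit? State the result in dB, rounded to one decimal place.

5.9 dB

Everything except the pump sums to 10^(82.2/10) + 10^(79.6/10) = 2.572e+08 in linear terms, 84.10 dB.
The limit corresponds to 10^(85.3/10) = 3.388e+08; subtracting the fixed part leaves 8.168e+07 for the pump, i.e. 79.12 dB.
So the pump must be reduced from 85.0 to 79.12 dB: IL = 5.88 dB.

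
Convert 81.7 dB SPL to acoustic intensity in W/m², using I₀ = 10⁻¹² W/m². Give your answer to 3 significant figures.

0.000148 W/m²

L = 10·log₁₀(I/I₀) ⇒ I = I₀·10^(L/10) = 10⁻¹² × 10^8.17.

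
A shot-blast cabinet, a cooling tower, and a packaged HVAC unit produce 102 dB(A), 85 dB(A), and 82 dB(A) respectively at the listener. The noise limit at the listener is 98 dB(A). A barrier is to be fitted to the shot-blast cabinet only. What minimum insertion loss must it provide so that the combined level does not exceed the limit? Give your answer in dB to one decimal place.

Everything except the shot-blast cabinet sums to 10^(85/10) + 10^(82/10) = 4.747e+08 in linear terms, 86.76 dB(A).
The limit corresponds to 10^(98/10) = 6.310e+09; subtracting the fixed part leaves 5.835e+09 for the shot-blast cabinet, i.e. 97.66 dB(A).
Required insertion loss = 102 − 97.66 = 4.34 dB.

4.3 dB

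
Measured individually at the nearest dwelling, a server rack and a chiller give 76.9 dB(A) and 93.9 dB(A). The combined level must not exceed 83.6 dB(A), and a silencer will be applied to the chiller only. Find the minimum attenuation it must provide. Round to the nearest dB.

11 dB

The untreated sources together contribute 10^(76.9/10) = 4.898e+07, i.e. 76.90 dB(A).
To meet 83.6 dB(A) overall, the treated chiller may contribute at most 10^(83.6/10) − 4.898e+07 = 1.801e+08, i.e. 82.56 dB(A).
So the chiller must be reduced from 93.9 to 82.56 dB(A): IL = 11.34 dB.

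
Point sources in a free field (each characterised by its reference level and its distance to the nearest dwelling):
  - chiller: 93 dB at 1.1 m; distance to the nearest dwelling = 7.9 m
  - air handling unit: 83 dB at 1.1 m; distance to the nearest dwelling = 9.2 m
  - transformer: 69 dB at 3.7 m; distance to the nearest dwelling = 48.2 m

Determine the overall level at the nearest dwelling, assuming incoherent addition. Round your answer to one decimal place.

Apply inverse-square spreading to bring every level to the receiver, then sum 10^(L/10).
chiller: 93 − 20·log₁₀(7.9/1.1) = 93 − 17.12 = 75.88 dB.
air handling unit: 83 − 20·log₁₀(9.2/1.1) = 83 − 18.45 = 64.55 dB.
transformer: 69 − 20·log₁₀(48.2/3.7) = 69 − 22.30 = 46.70 dB.
Σ 10^(L/10) = 4.158e+07 → L_total = 10·log₁₀(4.158e+07) = 76.19 dB.

76.2 dB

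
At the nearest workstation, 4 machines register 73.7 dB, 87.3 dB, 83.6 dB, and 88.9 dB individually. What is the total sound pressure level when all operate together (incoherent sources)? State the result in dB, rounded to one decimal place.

91.9 dB

For uncorrelated sources the intensities add, so convert each level to linear form, sum, and take 10·log₁₀ of the total.
Σ 10^(L/10) = 10^(73.7/10) + 10^(87.3/10) + 10^(83.6/10) + 10^(88.9/10) = 1.566e+09.
L_total = 10·log₁₀(1.566e+09) = 91.95 dB.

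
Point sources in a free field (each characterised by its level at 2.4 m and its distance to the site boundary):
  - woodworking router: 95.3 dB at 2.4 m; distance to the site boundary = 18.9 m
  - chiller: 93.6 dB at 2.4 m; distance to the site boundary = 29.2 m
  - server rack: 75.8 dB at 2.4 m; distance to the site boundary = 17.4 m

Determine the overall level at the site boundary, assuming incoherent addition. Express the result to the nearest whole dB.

Propagate each source to the receiver with L = L_ref − 20·log₁₀(r/r_ref), then add intensities.
woodworking router: 95.3 − 20·log₁₀(18.9/2.4) = 95.3 − 17.93 = 77.37 dB.
chiller: 93.6 − 20·log₁₀(29.2/2.4) = 93.6 − 21.70 = 71.90 dB.
server rack: 75.8 − 20·log₁₀(17.4/2.4) = 75.8 − 17.21 = 58.59 dB.
Σ 10^(L/10) = 7.084e+07 → L_total = 10·log₁₀(7.084e+07) = 78.50 dB.

79 dB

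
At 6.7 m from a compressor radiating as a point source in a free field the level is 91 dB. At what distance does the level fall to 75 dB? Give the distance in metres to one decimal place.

Point-source spreading drops the level by 20·log₁₀(r₂/r₁); inverting, r₂/r₁ = 10^(ΔL/20).
r₂ = 6.7·10^((91−75)/20) = 6.7·10^(16.0/20) = 42.27 m.

42.3 m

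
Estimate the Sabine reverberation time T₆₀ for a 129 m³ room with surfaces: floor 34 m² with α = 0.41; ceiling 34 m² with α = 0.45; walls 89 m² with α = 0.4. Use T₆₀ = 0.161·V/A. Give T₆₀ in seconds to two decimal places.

A = Σ Sᵢαᵢ = 34·0.41 + 34·0.45 + 89·0.4 = 64.84 m².
T₆₀ = 0.161·V/A = 0.161·129/64.84 = 0.320 s.

0.32 s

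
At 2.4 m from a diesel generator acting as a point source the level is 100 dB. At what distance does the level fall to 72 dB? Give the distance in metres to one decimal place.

60.3 m

For a point source L₁ − L₂ = 20·log₁₀(r₂/r₁), so r₂ = r₁·10^((L₁−L₂)/20).
r₂ = 2.4·10^((100−72)/20) = 2.4·10^(28.0/20) = 60.29 m.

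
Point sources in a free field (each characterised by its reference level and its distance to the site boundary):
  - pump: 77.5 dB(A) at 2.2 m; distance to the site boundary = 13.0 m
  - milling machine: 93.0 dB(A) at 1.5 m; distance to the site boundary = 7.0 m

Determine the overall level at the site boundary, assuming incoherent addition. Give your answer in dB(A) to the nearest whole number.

Apply inverse-square spreading to bring every level to the receiver, then sum 10^(L/10).
pump: 77.5 − 20·log₁₀(13.0/2.2) = 77.5 − 15.43 = 62.07 dB(A).
milling machine: 93.0 − 20·log₁₀(7.0/1.5) = 93.0 − 13.38 = 79.62 dB(A).
Σ 10^(L/10) = 9.323e+07 → L_total = 10·log₁₀(9.323e+07) = 79.70 dB(A).

80 dB(A)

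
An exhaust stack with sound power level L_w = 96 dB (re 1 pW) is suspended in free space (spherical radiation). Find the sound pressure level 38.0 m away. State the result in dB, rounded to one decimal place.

53.4 dB

The power spreads over a sphere of area 4π·r², so L_p = L_w − 10·log₁₀(4π·r²).
4π·r² = 1.815e+04 m², 10·log₁₀ of that is 42.588 dB.
L_p = 96 − 42.588 = 53.41 dB.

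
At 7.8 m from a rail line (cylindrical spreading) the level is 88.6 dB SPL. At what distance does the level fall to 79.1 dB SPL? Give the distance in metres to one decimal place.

69.5 m

For a line source L₁ − L₂ = 10·log₁₀(r₂/r₁), so r₂ = r₁·10^((L₁−L₂)/10).
r₂ = 7.8·10^((88.6−79.1)/10) = 7.8·10^(9.5/10) = 69.52 m.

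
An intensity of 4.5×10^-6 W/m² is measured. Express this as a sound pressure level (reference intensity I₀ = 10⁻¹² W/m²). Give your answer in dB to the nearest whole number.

Dividing by I₀ shifts the exponent by 12: I/I₀ = 4.5×10^6.
L = 10·(0.6532 + 6) = 66.53 dB.

67 dB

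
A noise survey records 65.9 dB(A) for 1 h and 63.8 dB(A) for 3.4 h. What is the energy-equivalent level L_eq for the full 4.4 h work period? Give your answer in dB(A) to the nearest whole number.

Weight each interval's intensity by its duration and average over T = 4.4 h:
Σ tᵢ·10^(Lᵢ/10) = 1·10^(65.9/10) + 3.4·10^(63.8/10) = 1.205e+07.
L_eq = 10·log₁₀(1.205e+07/4.4) = 64.37 dB(A).

64 dB(A)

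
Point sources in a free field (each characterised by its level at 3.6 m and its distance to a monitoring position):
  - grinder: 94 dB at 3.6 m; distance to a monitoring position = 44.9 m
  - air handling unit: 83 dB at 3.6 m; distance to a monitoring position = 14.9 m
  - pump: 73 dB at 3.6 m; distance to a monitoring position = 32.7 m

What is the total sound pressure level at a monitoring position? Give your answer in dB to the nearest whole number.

74 dB

Propagate each source to the receiver with L = L_ref − 20·log₁₀(r/r_ref), then add intensities.
grinder: 94 − 20·log₁₀(44.9/3.6) = 94 − 21.92 = 72.08 dB.
air handling unit: 83 − 20·log₁₀(14.9/3.6) = 83 − 12.34 = 70.66 dB.
pump: 73 − 20·log₁₀(32.7/3.6) = 73 − 19.16 = 53.84 dB.
Σ 10^(L/10) = 2.804e+07 → L_total = 10·log₁₀(2.804e+07) = 74.48 dB.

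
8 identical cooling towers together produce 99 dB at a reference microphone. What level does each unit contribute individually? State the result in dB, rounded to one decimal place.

For N identical incoherent sources L_total = L₁ + 10·log₁₀ N, so L₁ = 99 − 10·log₁₀(8) = 99 − 9.031.

90.0 dB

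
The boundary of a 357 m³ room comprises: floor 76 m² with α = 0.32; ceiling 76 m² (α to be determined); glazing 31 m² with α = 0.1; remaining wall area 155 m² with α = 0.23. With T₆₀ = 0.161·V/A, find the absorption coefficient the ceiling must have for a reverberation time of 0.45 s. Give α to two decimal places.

Required total absorption A = 0.161·357/0.45 = 127.73 m².
Absorption from the other surfaces = 76·0.32 + 31·0.1 + 155·0.23 = 63.07 m², so the ceiling must supply 64.66 m² over 76 m².
α = 64.66/76 = 0.851.

0.85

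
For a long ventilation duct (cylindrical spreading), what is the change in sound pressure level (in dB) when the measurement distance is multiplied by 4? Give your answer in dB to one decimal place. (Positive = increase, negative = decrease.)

-6.0 dB

With cylindrical spreading the level changes by −10·log₁₀(r₂/r₁).
ΔL = −10·log₁₀(4) = -6.02 dB.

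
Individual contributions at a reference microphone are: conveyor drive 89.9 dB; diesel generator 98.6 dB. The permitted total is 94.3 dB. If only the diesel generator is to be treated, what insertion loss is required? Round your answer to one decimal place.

The untreated sources together contribute 10^(89.9/10) = 9.772e+08, i.e. 89.90 dB.
The limit corresponds to 10^(94.3/10) = 2.692e+09; subtracting the fixed part leaves 1.714e+09 for the diesel generator, i.e. 92.34 dB.
Required insertion loss = 98.6 − 92.34 = 6.26 dB.

6.3 dB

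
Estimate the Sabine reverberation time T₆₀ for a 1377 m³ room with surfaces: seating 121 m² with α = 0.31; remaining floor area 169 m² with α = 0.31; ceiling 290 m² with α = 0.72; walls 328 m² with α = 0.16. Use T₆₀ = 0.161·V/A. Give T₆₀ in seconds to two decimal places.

0.63 s

Summing Sᵢαᵢ: 121·0.31 + 169·0.31 + 290·0.72 + 328·0.16 = 351.18 m².
T₆₀ = 0.161 × 1377 / 351.18 = 0.631 s.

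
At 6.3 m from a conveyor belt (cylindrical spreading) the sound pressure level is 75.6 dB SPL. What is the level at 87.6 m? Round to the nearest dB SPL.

Line-source attenuation: ΔL = 10·log₁₀(r₂/r₁) = 10·log₁₀(87.6/6.3) = 11.432 dB.
L₂ = 75.6 − 10·log₁₀(87.6/6.3) = 75.6 − 11.432 = 64.17 dB SPL.

64 dB SPL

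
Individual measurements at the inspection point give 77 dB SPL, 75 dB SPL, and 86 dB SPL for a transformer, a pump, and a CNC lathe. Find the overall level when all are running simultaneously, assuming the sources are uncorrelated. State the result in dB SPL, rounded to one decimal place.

Incoherent sources combine by intensity addition: L_total = 10·log₁₀(Σ 10^(L_i/10)).
Σ 10^(L/10) = 10^(77/10) + 10^(75/10) + 10^(86/10) = 4.798e+08.
L_total = 10·log₁₀(4.798e+08) = 86.81 dB SPL.

86.8 dB SPL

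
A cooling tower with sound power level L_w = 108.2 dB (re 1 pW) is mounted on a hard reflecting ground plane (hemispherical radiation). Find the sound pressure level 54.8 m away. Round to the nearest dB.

65 dB

Free-field hemispherical radiation: L_p = L_w − 10·log₁₀(2π·r²), r = 54.8 m.
2π·r² = 1.887e+04 m², 10·log₁₀ of that is 42.757 dB.
L_p = 108.2 − 42.757 = 65.44 dB.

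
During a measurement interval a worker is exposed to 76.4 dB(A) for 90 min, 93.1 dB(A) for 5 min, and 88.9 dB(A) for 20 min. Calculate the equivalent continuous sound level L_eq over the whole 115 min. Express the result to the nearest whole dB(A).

L_eq = 10·log₁₀[(1/T)·Σ tᵢ·10^(Lᵢ/10)] with T = 115 min.
Σ tᵢ·10^(Lᵢ/10) = 90·10^(76.4/10) + 5·10^(93.1/10) + 20·10^(88.9/10) = 2.966e+10.
L_eq = 10·log₁₀(2.966e+10/115) = 84.12 dB(A).

84 dB(A)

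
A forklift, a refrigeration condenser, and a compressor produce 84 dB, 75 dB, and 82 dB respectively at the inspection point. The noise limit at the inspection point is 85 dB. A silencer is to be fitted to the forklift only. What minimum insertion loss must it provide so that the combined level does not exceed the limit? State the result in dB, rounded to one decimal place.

Everything except the forklift sums to 10^(75/10) + 10^(82/10) = 1.901e+08 in linear terms, 82.79 dB.
The limit corresponds to 10^(85/10) = 3.162e+08; subtracting the fixed part leaves 1.261e+08 for the forklift, i.e. 81.01 dB.
Required insertion loss = 84 − 81.01 = 2.99 dB.

3.0 dB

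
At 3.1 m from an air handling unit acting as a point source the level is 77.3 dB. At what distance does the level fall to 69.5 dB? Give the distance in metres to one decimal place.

For a point source L₁ − L₂ = 20·log₁₀(r₂/r₁), so r₂ = r₁·10^((L₁−L₂)/20).
r₂ = 3.1·10^((77.3−69.5)/20) = 3.1·10^(7.8/20) = 7.61 m.

7.6 m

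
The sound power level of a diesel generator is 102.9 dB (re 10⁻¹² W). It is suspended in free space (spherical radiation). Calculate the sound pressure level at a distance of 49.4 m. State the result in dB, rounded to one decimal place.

Free-field spherical radiation: L_p = L_w − 10·log₁₀(4π·r²), r = 49.4 m.
4π·r² = 3.067e+04 m², 10·log₁₀ of that is 44.867 dB.
L_p = 102.9 − 44.867 = 58.03 dB.

58.0 dB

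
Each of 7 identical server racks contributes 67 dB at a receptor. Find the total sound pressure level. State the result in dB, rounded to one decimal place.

L_total = L₁ + 10·log₁₀ N for N identical incoherent sources.
L_total = 67 + 10·log₁₀(7) = 67 + 8.451 = 75.45 dB.

75.5 dB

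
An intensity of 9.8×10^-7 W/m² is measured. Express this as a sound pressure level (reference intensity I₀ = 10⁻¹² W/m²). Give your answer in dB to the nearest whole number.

I/I₀ = 9.8×10^-7/10⁻¹² = 9.8×10^5, and L = 10·log₁₀(I/I₀).
L = 10·(0.9912 + 5) = 59.91 dB.

60 dB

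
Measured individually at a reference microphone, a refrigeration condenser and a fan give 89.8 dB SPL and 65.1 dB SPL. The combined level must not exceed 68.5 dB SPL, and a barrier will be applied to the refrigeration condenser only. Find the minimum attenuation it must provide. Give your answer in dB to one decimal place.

24.0 dB

Fixed contribution from the other source: Σ 10^(L/10) = 10^(65.1/10) = 3.236e+06 (65.10 dB SPL).
The limit corresponds to 10^(68.5/10) = 7.079e+06; subtracting the fixed part leaves 3.844e+06 for the refrigeration condenser, i.e. 65.85 dB SPL.
Required insertion loss = 89.8 − 65.85 = 23.95 dB.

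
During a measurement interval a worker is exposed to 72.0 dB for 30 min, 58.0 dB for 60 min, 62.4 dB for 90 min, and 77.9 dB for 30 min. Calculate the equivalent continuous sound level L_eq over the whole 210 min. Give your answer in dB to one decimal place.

Weight each interval's intensity by its duration and average over T = 210 min:
Σ tᵢ·10^(Lᵢ/10) = 30·10^(72.0/10) + 60·10^(58.0/10) + 90·10^(62.4/10) + 30·10^(77.9/10) = 2.520e+09.
L_eq = 10·log₁₀(2.520e+09/210) = 70.79 dB.

70.8 dB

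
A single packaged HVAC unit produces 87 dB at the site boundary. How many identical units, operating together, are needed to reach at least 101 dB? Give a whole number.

Need L₁ + 10·log₁₀ N ≥ 101, i.e. log₁₀ N ≥ 1.40.
N ≥ 10^(14.0/10) = 25.119, so N = 26.

26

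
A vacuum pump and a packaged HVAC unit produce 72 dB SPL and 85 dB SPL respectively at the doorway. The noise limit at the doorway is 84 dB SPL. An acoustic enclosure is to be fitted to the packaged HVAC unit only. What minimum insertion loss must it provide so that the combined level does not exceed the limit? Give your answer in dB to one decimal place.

1.3 dB

The untreated sources together contribute 10^(72/10) = 1.585e+07, i.e. 72.00 dB SPL.
To meet 84 dB SPL overall, the treated packaged HVAC unit may contribute at most 10^(84/10) − 1.585e+07 = 2.353e+08, i.e. 83.72 dB SPL.
So the packaged HVAC unit must be reduced from 85 to 83.72 dB SPL: IL = 1.28 dB.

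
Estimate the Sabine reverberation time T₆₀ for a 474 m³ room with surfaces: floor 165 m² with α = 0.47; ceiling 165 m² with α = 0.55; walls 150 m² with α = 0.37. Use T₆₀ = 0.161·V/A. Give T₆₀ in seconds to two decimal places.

0.34 s

Summing Sᵢαᵢ: 165·0.47 + 165·0.55 + 150·0.37 = 223.80 m².
T₆₀ = 0.161 × 474 / 223.80 = 0.341 s.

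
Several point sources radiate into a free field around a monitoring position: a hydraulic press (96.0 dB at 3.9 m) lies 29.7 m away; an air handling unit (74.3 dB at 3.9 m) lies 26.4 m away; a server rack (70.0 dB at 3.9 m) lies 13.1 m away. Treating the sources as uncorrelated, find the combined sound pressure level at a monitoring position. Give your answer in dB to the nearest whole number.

Propagate each source to the receiver with L = L_ref − 20·log₁₀(r/r_ref), then add intensities.
hydraulic press: 96.0 − 20·log₁₀(29.7/3.9) = 96.0 − 17.63 = 78.37 dB.
air handling unit: 74.3 − 20·log₁₀(26.4/3.9) = 74.3 − 16.61 = 57.69 dB.
server rack: 70.0 − 20·log₁₀(13.1/3.9) = 70.0 − 10.52 = 59.48 dB.
Σ 10^(L/10) = 7.012e+07 → L_total = 10·log₁₀(7.012e+07) = 78.46 dB.

78 dB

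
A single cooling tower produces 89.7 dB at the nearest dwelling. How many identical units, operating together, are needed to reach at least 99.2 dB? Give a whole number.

Need L₁ + 10·log₁₀ N ≥ 99.2, i.e. log₁₀ N ≥ 0.95.
N ≥ 10^(9.5/10) = 8.913, so N = 9.

9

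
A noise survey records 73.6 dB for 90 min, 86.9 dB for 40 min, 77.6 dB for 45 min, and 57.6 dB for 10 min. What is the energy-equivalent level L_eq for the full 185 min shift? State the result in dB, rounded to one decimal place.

Weight each interval's intensity by its duration and average over T = 185 min:
Σ tᵢ·10^(Lᵢ/10) = 90·10^(73.6/10) + 40·10^(86.9/10) + 45·10^(77.6/10) + 10·10^(57.6/10) = 2.425e+10.
L_eq = 10·log₁₀(2.425e+10/185) = 81.18 dB.

81.2 dB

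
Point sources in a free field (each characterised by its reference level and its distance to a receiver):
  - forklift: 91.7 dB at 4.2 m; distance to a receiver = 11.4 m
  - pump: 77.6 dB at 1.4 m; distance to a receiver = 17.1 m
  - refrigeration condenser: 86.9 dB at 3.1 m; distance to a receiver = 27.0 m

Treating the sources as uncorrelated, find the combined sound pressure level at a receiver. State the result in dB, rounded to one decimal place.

Apply inverse-square spreading to bring every level to the receiver, then sum 10^(L/10).
forklift: 91.7 − 20·log₁₀(11.4/4.2) = 91.7 − 8.67 = 83.03 dB.
pump: 77.6 − 20·log₁₀(17.1/1.4) = 77.6 − 21.74 = 55.86 dB.
refrigeration condenser: 86.9 − 20·log₁₀(27.0/3.1) = 86.9 − 18.80 = 68.10 dB.
Σ 10^(L/10) = 2.076e+08 → L_total = 10·log₁₀(2.076e+08) = 83.17 dB.

83.2 dB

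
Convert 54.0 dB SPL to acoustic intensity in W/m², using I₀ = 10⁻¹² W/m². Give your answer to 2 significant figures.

2.5e-07 W/m²

L = 10·log₁₀(I/I₀) ⇒ I = I₀·10^(L/10) = 10⁻¹² × 10^5.40.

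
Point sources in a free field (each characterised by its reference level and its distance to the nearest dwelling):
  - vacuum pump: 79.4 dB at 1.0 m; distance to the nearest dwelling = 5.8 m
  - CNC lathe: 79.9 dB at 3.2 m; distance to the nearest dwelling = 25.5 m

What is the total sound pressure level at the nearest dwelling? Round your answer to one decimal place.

66.2 dB

Propagate each source to the receiver with L = L_ref − 20·log₁₀(r/r_ref), then add intensities.
vacuum pump: 79.4 − 20·log₁₀(5.8/1.0) = 79.4 − 15.27 = 64.13 dB.
CNC lathe: 79.9 − 20·log₁₀(25.5/3.2) = 79.9 − 18.03 = 61.87 dB.
Σ 10^(L/10) = 4.128e+06 → L_total = 10·log₁₀(4.128e+06) = 66.16 dB.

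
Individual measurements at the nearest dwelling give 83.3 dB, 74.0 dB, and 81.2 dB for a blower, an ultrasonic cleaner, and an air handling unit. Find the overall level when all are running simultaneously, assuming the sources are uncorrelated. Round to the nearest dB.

Incoherent sources combine by intensity addition: L_total = 10·log₁₀(Σ 10^(L_i/10)).
Σ 10^(L/10) = 10^(83.3/10) + 10^(74.0/10) + 10^(81.2/10) = 3.707e+08.
L_total = 10·log₁₀(3.707e+08) = 85.69 dB.

86 dB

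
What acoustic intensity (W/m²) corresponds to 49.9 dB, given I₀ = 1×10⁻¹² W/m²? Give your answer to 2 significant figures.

I/I₀ = 10^(49.9/10) = 9.772e+04, so I = 9.772e+04 × 10⁻¹² W/m².

9.8e-08 W/m²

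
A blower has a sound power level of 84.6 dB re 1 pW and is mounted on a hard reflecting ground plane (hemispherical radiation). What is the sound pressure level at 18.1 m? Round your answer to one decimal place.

51.5 dB

Free-field hemispherical radiation: L_p = L_w − 10·log₁₀(2π·r²), r = 18.1 m.
2π·r² = 2058 m², 10·log₁₀ of that is 33.135 dB.
L_p = 84.6 − 33.135 = 51.46 dB.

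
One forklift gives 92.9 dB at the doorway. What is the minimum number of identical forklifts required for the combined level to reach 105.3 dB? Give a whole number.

18

Need L₁ + 10·log₁₀ N ≥ 105.3, i.e. log₁₀ N ≥ 1.24.
N ≥ 10^(12.4/10) = 17.378, so N = 18.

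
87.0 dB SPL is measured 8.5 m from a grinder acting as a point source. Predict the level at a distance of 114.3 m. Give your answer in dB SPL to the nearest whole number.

64 dB SPL

Spherical spreading from a point source gives a 20·log₁₀(r₂/r₁) drop.
L₂ = 87.0 − 20·log₁₀(114.3/8.5) = 87.0 − 22.573 = 64.43 dB SPL.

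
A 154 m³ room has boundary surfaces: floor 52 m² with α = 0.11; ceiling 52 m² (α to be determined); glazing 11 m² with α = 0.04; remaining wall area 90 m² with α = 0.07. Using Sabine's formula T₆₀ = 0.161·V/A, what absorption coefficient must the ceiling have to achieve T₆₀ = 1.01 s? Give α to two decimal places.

From T₆₀ = 0.161·V/A, the target T₆₀ = 1.01 s needs A = 0.161·154/1.01 = 24.55 m².
Absorption from the other surfaces = 52·0.11 + 11·0.04 + 90·0.07 = 12.46 m², so the ceiling must supply 12.09 m² over 52 m².
α = 12.09/52 = 0.232.

0.23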